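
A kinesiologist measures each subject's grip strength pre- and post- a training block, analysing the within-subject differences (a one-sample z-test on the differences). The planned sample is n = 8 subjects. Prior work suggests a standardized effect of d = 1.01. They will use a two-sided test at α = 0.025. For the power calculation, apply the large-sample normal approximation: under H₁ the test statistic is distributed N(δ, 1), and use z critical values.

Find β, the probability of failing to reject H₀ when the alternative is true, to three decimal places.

β ≈ 0.269

Noncentrality parameter: δ = d·√n = 1.01 × √8 = 2.8567
Critical value for a two-sided test at α = 0.025: z_{α/2} = 2.241.
Power = Φ(δ − 2.241) + Φ(−δ − 2.241) = Φ(0.615) + Φ(-5.098) = 0.7308 + 0.0000 = 0.7308.
Type II error: β = 1 − power = 1 − 0.7308 = 0.2692.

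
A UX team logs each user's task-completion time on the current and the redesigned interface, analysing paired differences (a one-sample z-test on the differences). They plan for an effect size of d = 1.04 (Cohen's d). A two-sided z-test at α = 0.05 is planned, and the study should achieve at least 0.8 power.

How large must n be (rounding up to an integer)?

Set Φ(δ − 1.960) = 0.8; then δ − 1.960 = Φ⁻¹(0.8) = 0.842, giving δ = 2.802.
(Ignoring the negligible lower-tail rejection probability gives the usual closed-form inversion.)
δ = d·√n ⇒ n = (δ/d)² = (2.802 / 1.04)² = 7.26.
Round up to the next whole unit.

n = 8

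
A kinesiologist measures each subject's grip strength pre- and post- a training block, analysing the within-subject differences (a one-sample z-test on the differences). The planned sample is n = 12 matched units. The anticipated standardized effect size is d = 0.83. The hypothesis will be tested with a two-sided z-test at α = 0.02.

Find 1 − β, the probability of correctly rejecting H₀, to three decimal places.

Power ≈ 0.708

Noncentrality parameter: δ = d·√n = 0.83 × √12 = 2.8752
Two-sided α = 0.02 → critical value z_{0.01} = 2.326.
Power = Φ(δ − 2.326) + Φ(−δ − 2.326) = Φ(0.549) + Φ(-5.202) = 0.7084 + 0.0000 = 0.7084.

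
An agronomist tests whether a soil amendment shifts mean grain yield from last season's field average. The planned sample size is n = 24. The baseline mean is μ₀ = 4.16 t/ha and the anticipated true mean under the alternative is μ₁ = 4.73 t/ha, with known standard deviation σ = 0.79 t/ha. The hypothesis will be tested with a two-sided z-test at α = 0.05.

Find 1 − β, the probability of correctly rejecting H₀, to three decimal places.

Power ≈ 0.942

Standardized effect: d = |μ₁ − μ₀| / σ = |4.73 − 4.16| / 0.79 = 0.7215
Noncentrality parameter: δ = d·√n = 0.7215 × √24 = 3.5347
Two-sided α = 0.05 → critical value z_{0.025} = 1.960.
Power = Φ(δ − 1.960) + Φ(−δ − 1.960) = Φ(1.575) + Φ(-5.495) = 0.9423 + 0.0000 = 0.9423.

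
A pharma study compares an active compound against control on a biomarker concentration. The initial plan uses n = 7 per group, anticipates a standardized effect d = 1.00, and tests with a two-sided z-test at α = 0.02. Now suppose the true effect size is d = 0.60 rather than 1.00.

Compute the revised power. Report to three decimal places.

Power ≈ 0.115

With d = 0.60: δ = d·√(n/2) = 0.60 × √(7/2) = 1.1225. Critical value z_{0.01} = 2.326.
Revised power = Φ(δ − 2.326) + Φ(−δ − 2.326) = Φ(-1.204) + Φ(-3.449) = 0.1143 + 0.0003 = 0.1146.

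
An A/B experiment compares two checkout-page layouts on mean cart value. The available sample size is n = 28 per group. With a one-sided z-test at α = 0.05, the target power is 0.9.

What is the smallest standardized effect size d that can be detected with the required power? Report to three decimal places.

d ≈ 0.782

Required noncentrality: δ = z_{0.05} + z_{0.10} = 1.645 + 1.282 = 2.926.
δ = d·√(n/2) ⇒ d = δ/√(n/2) = 2.926/√(28/2) = 0.7821.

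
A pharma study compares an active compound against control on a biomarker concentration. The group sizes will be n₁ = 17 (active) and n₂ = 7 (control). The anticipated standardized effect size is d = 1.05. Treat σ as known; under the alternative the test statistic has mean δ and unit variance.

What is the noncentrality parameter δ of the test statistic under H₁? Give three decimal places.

The noncentrality parameter scales effect size by the design's sample-size factor: δ = d / √(1/n₁ + 1/n₂) = 1.05 / √(1/17 + 1/7) = 2.3381

δ ≈ 2.338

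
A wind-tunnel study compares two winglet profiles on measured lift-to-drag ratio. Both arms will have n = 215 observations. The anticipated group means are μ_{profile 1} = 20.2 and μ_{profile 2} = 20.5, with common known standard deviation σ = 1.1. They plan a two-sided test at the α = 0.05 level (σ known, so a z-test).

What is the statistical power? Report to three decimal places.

Standardized effect: d = |μ_{profile 1} − μ_{profile 2}| / σ = |20.2 − 20.5| / 1.1 = 0.2727
Noncentrality parameter: δ = d·√(n/2) = 0.2727 × √(215/2) = 2.8277
Two-sided α = 0.05 → critical value z_{0.025} = 1.960.
Power = Φ(δ − 1.960) + Φ(−δ − 1.960) = Φ(0.868) + Φ(-4.788) = 0.8072 + 0.0000 = 0.8072.

Power ≈ 0.807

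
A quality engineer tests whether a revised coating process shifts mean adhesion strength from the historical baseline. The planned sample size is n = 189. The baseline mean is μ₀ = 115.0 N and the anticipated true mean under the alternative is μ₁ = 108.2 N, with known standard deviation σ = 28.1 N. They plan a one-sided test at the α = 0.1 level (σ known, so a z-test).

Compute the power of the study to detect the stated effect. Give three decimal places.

Standardized effect: d = |μ₁ − μ₀| / σ = |108.2 − 115.0| / 28.1 = 0.2420
Noncentrality parameter: δ = d·√n = 0.2420 × √189 = 3.3269
One-sided α = 0.1 → critical value z_{0.1} = 1.282.
Power = P(Z > 1.282 − δ) = Φ(2.045) = 0.9796.

Power ≈ 0.980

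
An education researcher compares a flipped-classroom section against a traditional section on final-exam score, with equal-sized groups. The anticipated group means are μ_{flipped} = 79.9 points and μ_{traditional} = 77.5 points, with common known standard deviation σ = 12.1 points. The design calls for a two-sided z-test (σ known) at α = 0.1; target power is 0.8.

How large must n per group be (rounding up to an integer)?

Standardized effect: d = |μ_{flipped} − μ_{traditional}| / σ = |79.9 − 77.5| / 12.1 = 0.1983
Set Φ(δ − 1.645) = 0.8; then δ − 1.645 = Φ⁻¹(0.8) = 0.842, giving δ = 2.486.
(For δ > 0 the lower-tail rejection region contributes negligibly to power, so the one-term inversion is standard.)
δ = d·√(n/2) ⇒ n = 2(δ/d)² = 2 × (2.486 / 0.1983)² = 314.30.
Round up to the next whole unit.

n = 315 per group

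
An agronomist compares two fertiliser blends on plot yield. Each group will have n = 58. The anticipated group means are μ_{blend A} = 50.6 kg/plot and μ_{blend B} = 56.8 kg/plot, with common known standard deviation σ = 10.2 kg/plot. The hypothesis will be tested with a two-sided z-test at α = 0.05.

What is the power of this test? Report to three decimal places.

Power ≈ 0.905

Standardized effect: d = |μ_{blend A} − μ_{blend B}| / σ = |50.6 − 56.8| / 10.2 = 0.6078
Noncentrality parameter: δ = d·√(n/2) = 0.6078 × √(58/2) = 3.2733
Two-sided α = 0.05 → critical value z_{0.025} = 1.960.
Power = Φ(δ − 1.960) + Φ(−δ − 1.960) = Φ(1.313) + Φ(-5.233) = 0.9055 + 0.0000 = 0.9055.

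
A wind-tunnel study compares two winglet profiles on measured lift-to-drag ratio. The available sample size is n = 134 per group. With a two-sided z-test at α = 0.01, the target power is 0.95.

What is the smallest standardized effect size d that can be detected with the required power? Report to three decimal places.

d ≈ 0.516

Need Φ(δ − 2.576) = 0.95, so δ = 2.576 + 1.645 = 4.221.
(The second rejection-region term Φ(−δ − z_{α/2}) is negligible and dropped.)
δ = d·√(n/2) ⇒ d = δ/√(n/2) = 4.221/√(134/2) = 0.5156.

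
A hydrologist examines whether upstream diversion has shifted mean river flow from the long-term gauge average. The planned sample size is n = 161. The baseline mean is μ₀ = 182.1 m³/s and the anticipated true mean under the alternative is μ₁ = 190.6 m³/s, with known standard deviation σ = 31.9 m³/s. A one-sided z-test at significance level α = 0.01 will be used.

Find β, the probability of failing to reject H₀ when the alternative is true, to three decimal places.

β ≈ 0.146

Standardized effect: d = |μ₁ − μ₀| / σ = |190.6 − 182.1| / 31.9 = 0.2665
Noncentrality parameter: δ = d·√n = 0.2665 × √161 = 3.3810
Critical value for a one-sided test at α = 0.01: z_α = 2.326.
Power = P(Z > 2.326 − δ) = Φ(1.055) = 0.8542.
Type II error: β = 1 − power = 1 − 0.8542 = 0.1458.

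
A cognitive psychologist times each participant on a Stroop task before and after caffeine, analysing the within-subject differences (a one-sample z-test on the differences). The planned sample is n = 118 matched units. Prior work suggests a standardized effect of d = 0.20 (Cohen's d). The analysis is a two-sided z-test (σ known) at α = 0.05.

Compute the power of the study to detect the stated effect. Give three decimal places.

Noncentrality parameter: δ = d·√n = 0.20 × √118 = 2.1726
Two-sided α = 0.05 → critical value z_{0.025} = 1.960.
Power = Φ(δ − 1.960) + Φ(−δ − 1.960) = Φ(0.213) + Φ(-4.133) = 0.5842 + 0.0000 = 0.5842.

Power ≈ 0.584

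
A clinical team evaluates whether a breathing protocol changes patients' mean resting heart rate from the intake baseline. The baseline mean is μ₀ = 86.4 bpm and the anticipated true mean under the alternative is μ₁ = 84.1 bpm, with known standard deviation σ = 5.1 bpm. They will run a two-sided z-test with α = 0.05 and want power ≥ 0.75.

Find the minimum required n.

Standardized effect: d = |μ₁ − μ₀| / σ = |84.1 − 86.4| / 5.1 = 0.4510
Set Φ(δ − 1.960) = 0.75; then δ − 1.960 = Φ⁻¹(0.75) = 0.674, giving δ = 2.634.
(Ignoring the negligible lower-tail rejection probability gives the usual closed-form inversion.)
δ = d·√n ⇒ n = (δ/d)² = (2.634 / 0.4510)² = 34.12.
Round up to the next whole unit.

n = 35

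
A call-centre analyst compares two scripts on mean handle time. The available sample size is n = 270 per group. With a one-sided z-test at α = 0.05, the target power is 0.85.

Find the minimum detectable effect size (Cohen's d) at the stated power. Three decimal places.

d ≈ 0.231

Need Φ(δ − 1.645) = 0.85, so δ = 1.645 + 1.036 = 2.681.
δ = d·√(n/2) ⇒ d = δ/√(n/2) = 2.681/√(270/2) = 0.2308.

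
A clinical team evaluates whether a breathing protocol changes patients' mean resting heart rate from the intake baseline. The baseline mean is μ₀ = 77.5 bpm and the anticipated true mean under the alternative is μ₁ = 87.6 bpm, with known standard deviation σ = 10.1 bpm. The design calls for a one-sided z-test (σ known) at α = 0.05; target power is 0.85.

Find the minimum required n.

Standardized effect: d = |μ₁ − μ₀| / σ = |87.6 − 77.5| / 10.1 = 1.0000
For power 0.85 need Φ(δ − z_{0.05}) = 0.85, so δ = z_{0.05} + z_{0.15} = 1.645 + 1.036 = 2.681.
δ = d·√n ⇒ n = (δ/d)² = (2.681 / 1.0000)² = 7.19.
Round up to the next whole unit.

n = 8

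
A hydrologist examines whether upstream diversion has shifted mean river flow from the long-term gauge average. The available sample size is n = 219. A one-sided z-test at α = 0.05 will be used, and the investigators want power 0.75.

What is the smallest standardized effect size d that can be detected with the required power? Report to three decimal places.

d ≈ 0.157

Required noncentrality: δ = z_{0.05} + z_{0.25} = 1.645 + 0.674 = 2.319.
δ = d·√n ⇒ d = δ/√n = 2.319/√219 = 0.1567.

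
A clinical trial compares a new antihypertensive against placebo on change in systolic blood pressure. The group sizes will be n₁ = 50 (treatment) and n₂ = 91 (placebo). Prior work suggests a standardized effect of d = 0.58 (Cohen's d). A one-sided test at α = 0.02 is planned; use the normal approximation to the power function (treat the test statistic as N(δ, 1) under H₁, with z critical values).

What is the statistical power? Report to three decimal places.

Noncentrality parameter: δ = d / √(1/n₁ + 1/n₂) = 0.58 / √(1/50 + 1/91) = 3.2948
Critical value for a one-sided test at α = 0.02: z_α = 2.054.
Power = P(Z > 2.054 − δ) = Φ(1.241) = 0.8927.

Power ≈ 0.893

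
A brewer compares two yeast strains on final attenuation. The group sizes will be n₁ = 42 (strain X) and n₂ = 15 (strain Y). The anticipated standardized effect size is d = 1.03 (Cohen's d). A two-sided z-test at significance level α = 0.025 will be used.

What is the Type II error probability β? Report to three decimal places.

Noncentrality parameter: δ = d / √(1/n₁ + 1/n₂) = 1.03 / √(1/42 + 1/15) = 3.4243
Critical value for a two-sided test at α = 0.025: z_{α/2} = 2.241.
Power = Φ(δ − 2.241) + Φ(−δ − 2.241) = Φ(1.183) + Φ(-5.666) = 0.8816 + 0.0000 = 0.8816.
Type II error: β = 1 − power = 1 − 0.8816 = 0.1184.

β ≈ 0.118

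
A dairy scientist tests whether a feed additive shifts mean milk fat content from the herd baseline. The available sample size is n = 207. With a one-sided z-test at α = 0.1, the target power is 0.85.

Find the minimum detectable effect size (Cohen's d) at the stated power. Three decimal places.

d ≈ 0.161

Required noncentrality: δ = z_{0.1} + z_{0.15} = 1.282 + 1.036 = 2.318.
δ = d·√n ⇒ d = δ/√n = 2.318/√207 = 0.1611.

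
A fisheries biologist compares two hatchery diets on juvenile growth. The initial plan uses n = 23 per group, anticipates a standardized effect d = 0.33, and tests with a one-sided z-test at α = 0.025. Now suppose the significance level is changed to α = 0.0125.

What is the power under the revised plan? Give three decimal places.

Power ≈ 0.131

δ = d·√(n/2) = 0.33 × √(23/2) = 1.1191 (unchanged). New critical value: z_{0.0125} = 2.241.
Revised power = Φ(δ − 2.241) = Φ(-1.122) = 0.1309.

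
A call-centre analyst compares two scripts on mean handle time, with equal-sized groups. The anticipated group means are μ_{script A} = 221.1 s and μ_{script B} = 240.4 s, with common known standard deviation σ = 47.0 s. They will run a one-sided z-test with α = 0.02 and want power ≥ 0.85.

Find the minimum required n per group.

n = 114 per group

Standardized effect: d = |μ_{script A} − μ_{script B}| / σ = |221.1 − 240.4| / 47.0 = 0.4106
Set Φ(δ − 2.054) = 0.85; then δ − 2.054 = Φ⁻¹(0.85) = 1.036, giving δ = 3.090.
δ = d·√(n/2) ⇒ n = 2(δ/d)² = 2 × (3.090 / 0.4106)² = 113.26.
Rounding up, n = 114 per group.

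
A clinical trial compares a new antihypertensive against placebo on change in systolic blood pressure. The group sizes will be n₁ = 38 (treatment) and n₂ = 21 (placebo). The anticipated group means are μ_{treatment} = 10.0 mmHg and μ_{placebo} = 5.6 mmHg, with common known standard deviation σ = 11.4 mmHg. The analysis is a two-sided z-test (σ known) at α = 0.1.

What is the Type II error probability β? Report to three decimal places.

Standardized effect: d = |μ_{treatment} − μ_{placebo}| / σ = |10.0 − 5.6| / 11.4 = 0.3860
Noncentrality parameter: δ = d / √(1/n₁ + 1/n₂) = 0.3860 / √(1/38 + 1/21) = 1.4195
Two-sided α = 0.1 → critical value z_{0.05} = 1.645.
Power = Φ(δ − 1.645) + Φ(−δ − 1.645) = Φ(-0.225) + Φ(-3.064) = 0.4108 + 0.0011 = 0.4119.
Type II error: β = 1 − power = 1 − 0.4119 = 0.5881.

β ≈ 0.588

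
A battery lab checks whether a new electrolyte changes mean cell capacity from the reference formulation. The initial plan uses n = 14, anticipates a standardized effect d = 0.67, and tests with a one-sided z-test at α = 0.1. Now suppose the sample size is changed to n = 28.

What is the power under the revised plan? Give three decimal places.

With n = 28: δ = d·√n = 0.67 × √28 = 3.5453. Critical value z_{0.1} = 1.282.
Revised power = Φ(δ − 1.282) = Φ(2.264) = 0.9882.

Power ≈ 0.988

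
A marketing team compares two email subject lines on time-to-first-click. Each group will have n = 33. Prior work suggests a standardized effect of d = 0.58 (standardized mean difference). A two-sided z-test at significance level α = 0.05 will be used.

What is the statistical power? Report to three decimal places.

Power ≈ 0.654

Noncentrality parameter: δ = d·√(n/2) = 0.58 × √(33/2) = 2.3560
Two-sided α = 0.05 → critical value z_{0.025} = 1.960.
Power = Φ(δ − 1.960) + Φ(−δ − 1.960) = Φ(0.396) + Φ(-4.316) = 0.6540 + 0.0000 = 0.6540.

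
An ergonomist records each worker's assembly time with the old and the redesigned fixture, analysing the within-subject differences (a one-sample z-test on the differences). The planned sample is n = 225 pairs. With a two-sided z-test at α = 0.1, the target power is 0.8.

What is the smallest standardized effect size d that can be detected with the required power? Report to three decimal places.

d ≈ 0.166

Required noncentrality: δ = z_{0.05} + z_{0.20} = 1.645 + 0.842 = 2.486.
(The second rejection-region term Φ(−δ − z_{α/2}) is negligible and dropped.)
δ = d·√n ⇒ d = δ/√n = 2.486/√225 = 0.1658.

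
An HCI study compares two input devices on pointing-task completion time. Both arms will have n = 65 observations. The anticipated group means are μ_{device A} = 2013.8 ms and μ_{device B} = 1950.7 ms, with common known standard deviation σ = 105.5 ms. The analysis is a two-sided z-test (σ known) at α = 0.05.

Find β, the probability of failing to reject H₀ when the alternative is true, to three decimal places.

β ≈ 0.074

Standardized effect: d = |μ_{device A} − μ_{device B}| / σ = |2013.8 − 1950.7| / 105.5 = 0.5981
Noncentrality parameter: δ = d·√(n/2) = 0.5981 × √(65/2) = 3.4097
Two-sided α = 0.05 → critical value z_{0.025} = 1.960.
Power = Φ(δ − 1.960) + Φ(−δ − 1.960) = Φ(1.450) + Φ(-5.370) = 0.9264 + 0.0000 = 0.9264.
Type II error: β = 1 − power = 1 − 0.9264 = 0.0736.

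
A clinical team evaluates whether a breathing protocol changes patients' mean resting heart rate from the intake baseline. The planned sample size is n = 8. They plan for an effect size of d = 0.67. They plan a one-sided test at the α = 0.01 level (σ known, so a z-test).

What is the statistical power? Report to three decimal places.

Power ≈ 0.333

Noncentrality parameter: δ = d·√n = 0.67 × √8 = 1.8950
One-sided α = 0.01 → critical value z_{0.01} = 2.326.
Power = P(Z > 2.326 − δ) = Φ(-0.431) = 0.3331.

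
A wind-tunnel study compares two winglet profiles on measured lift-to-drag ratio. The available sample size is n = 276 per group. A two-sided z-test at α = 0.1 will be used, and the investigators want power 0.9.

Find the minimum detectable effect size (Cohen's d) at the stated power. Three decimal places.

Need Φ(δ − 1.645) = 0.9, so δ = 1.645 + 1.282 = 2.926.
(The second rejection-region term Φ(−δ − z_{α/2}) is negligible and dropped.)
δ = d·√(n/2) ⇒ d = δ/√(n/2) = 2.926/√(276/2) = 0.2491.

d ≈ 0.249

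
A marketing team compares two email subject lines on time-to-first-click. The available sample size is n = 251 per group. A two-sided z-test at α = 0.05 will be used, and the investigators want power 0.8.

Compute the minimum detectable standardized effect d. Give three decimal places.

d ≈ 0.250

Need Φ(δ − 1.960) = 0.8, so δ = 1.960 + 0.842 = 2.802.
(Lower-tail contribution to power is negligible for δ > 0.)
δ = d·√(n/2) ⇒ d = δ/√(n/2) = 2.802/√(251/2) = 0.2501.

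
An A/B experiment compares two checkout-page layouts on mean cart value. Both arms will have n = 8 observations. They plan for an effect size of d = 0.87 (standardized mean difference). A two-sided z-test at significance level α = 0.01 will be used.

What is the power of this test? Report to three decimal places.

Noncentrality parameter: δ = d·√(n/2) = 0.87 × √(8/2) = 1.7400
Critical value for a two-sided test at α = 0.01: z_{α/2} = 2.576.
Power = Φ(δ − 2.576) + Φ(−δ − 2.576) = Φ(-0.836) + Φ(-4.316) = 0.2016 + 0.0000 = 0.2016.

Power ≈ 0.202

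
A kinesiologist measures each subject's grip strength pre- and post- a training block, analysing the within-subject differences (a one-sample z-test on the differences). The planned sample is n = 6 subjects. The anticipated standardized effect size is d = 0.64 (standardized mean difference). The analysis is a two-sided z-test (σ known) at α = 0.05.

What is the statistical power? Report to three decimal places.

Power ≈ 0.348

Noncentrality parameter: λ = d·√n = 0.64 × √6 = 1.5677
Two-sided α = 0.05 → critical value z_{0.025} = 1.960.
Power = Φ(λ − 1.960) + Φ(−λ − 1.960) = Φ(-0.392) + Φ(-3.528) = 0.3474 + 0.0002 = 0.3476.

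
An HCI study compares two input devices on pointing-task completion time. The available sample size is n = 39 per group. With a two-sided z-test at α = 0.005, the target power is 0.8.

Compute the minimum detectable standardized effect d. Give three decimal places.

Need Φ(δ − 2.807) = 0.8, so δ = 2.807 + 0.842 = 3.649.
(Lower-tail contribution to power is negligible for δ > 0.)
δ = d·√(n/2) ⇒ d = δ/√(n/2) = 3.649/√(39/2) = 0.8263.

d ≈ 0.826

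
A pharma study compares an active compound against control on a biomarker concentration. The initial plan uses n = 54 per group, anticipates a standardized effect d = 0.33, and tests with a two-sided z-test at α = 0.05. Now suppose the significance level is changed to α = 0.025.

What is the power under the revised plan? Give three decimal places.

Power ≈ 0.299

δ = d·√(n/2) = 0.33 × √(54/2) = 1.7147 (unchanged). New critical value: z_{0.0125} = 2.241.
Revised power = Φ(δ − 2.241) + Φ(−δ − 2.241) = Φ(-0.527) + Φ(-3.956) = 0.2992 + 0.0000 = 0.2992.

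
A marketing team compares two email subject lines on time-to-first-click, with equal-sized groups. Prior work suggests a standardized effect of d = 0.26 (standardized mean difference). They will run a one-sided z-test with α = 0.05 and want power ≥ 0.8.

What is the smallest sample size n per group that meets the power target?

n = 183 per group

Set Φ(δ − 1.645) = 0.8; then δ − 1.645 = Φ⁻¹(0.8) = 0.842, giving δ = 2.486.
δ = d·√(n/2) ⇒ n = 2(δ/d)² = 2 × (2.486 / 0.26)² = 182.92.
Rounding up, n = 183 per group.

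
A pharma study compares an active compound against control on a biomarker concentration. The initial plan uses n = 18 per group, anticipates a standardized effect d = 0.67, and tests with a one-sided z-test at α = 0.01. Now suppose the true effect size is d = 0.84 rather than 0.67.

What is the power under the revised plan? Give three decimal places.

Power ≈ 0.577

With d = 0.84: δ = d·√(n/2) = 0.84 × √(18/2) = 2.5200. Critical value z_{0.01} = 2.326.
Revised power = Φ(δ − 2.326) = Φ(0.194) = 0.5768.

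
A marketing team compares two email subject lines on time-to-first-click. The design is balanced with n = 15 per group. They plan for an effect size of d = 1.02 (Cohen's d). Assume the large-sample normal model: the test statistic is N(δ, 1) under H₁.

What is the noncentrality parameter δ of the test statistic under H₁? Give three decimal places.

δ = d·√(n/2) = 1.02 × √(15/2) = 2.7934

δ ≈ 2.793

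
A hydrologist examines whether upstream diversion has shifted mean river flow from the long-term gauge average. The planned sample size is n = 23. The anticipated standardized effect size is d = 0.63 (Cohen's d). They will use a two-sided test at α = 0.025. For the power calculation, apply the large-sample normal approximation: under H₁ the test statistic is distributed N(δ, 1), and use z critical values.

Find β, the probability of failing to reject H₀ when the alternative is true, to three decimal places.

Noncentrality parameter: δ = d·√n = 0.63 × √23 = 3.0214
Two-sided α = 0.025 → critical value z_{0.0125} = 2.241.
Power = Φ(δ − 2.241) + Φ(−δ − 2.241) = Φ(0.780) + Φ(-5.263) = 0.7823 + 0.0000 = 0.7823.
Type II error: β = 1 − power = 1 − 0.7823 = 0.2177.

β ≈ 0.218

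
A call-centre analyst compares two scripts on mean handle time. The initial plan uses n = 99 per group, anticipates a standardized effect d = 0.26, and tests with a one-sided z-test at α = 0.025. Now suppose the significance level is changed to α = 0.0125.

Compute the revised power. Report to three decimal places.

Power ≈ 0.340

δ = d·√(n/2) = 0.26 × √(99/2) = 1.8293 (unchanged). New critical value: z_{0.0125} = 2.241.
Revised power = Φ(δ − 2.241) = Φ(-0.412) = 0.3401.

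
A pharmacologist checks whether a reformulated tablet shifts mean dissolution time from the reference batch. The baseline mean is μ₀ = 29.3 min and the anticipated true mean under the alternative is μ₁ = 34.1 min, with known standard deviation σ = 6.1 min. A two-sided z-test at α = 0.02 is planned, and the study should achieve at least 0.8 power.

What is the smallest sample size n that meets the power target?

Standardized effect: d = |μ₁ − μ₀| / σ = |34.1 − 29.3| / 6.1 = 0.7869
Set Φ(δ − 2.326) = 0.8; then δ − 2.326 = Φ⁻¹(0.8) = 0.842, giving δ = 3.168.
(Ignoring the negligible lower-tail rejection probability gives the usual closed-form inversion.)
δ = d·√n ⇒ n = (δ/d)² = (3.168 / 0.7869)² = 16.21.
Round up to the next whole unit.

n = 17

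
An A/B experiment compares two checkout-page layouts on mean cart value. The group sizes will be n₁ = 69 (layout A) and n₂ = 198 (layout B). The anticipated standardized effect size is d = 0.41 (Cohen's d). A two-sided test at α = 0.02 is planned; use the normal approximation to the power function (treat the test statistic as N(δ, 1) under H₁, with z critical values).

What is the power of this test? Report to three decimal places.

Noncentrality parameter: δ = d / √(1/n₁ + 1/n₂) = 0.41 / √(1/69 + 1/198) = 2.9328
Two-sided α = 0.02 → critical value z_{0.01} = 2.326.
Power = Φ(δ − 2.326) + Φ(−δ − 2.326) = Φ(0.606) + Φ(-5.259) = 0.7279 + 0.0000 = 0.7279.

Power ≈ 0.728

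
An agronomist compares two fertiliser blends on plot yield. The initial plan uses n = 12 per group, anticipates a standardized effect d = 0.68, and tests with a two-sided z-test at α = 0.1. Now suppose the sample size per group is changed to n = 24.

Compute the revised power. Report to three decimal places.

Power ≈ 0.761

With n = 24 per group: δ = d·√(n/2) = 0.68 × √(24/2) = 2.3556. Critical value z_{0.05} = 1.645.
Revised power = Φ(δ − 1.645) + Φ(−δ − 1.645) = Φ(0.711) + Φ(-4.000) = 0.7614 + 0.0000 = 0.7614.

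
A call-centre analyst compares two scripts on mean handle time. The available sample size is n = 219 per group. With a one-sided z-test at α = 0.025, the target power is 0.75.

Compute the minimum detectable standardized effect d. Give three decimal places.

d ≈ 0.252

Required noncentrality: δ = z_{0.025} + z_{0.25} = 1.960 + 0.674 = 2.634.
δ = d·√(n/2) ⇒ d = δ/√(n/2) = 2.634/√(219/2) = 0.2518.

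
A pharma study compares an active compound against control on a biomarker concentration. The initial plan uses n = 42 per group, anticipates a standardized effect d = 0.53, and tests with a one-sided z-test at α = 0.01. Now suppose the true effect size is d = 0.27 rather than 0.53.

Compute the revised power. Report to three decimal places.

With d = 0.27: δ = d·√(n/2) = 0.27 × √(42/2) = 1.2373. Critical value z_{0.01} = 2.326.
Revised power = P(Z > 2.326 − δ) = Φ(-1.089) = 0.1381.

Power ≈ 0.138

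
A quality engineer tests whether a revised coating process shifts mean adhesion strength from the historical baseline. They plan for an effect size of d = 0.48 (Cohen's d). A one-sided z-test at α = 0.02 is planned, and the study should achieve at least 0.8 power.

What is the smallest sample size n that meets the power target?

Set Φ(δ − 2.054) = 0.8; then δ − 2.054 = Φ⁻¹(0.8) = 0.842, giving δ = 2.895.
δ = d·√n ⇒ n = (δ/d)² = (2.895 / 0.48)² = 36.39.
Round up to the next whole unit.

n = 37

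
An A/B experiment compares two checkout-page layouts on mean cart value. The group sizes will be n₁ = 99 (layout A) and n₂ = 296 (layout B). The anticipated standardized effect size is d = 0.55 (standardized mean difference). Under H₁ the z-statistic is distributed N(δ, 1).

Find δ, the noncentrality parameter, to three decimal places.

δ ≈ 4.737

δ = d / √(1/n₁ + 1/n₂) = 0.55 / √(1/99 + 1/296) = 4.7373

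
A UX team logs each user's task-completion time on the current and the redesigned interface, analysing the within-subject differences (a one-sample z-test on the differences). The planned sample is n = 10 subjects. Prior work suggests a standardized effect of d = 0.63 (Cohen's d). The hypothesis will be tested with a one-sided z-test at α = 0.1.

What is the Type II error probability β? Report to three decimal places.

β ≈ 0.239

Noncentrality parameter: δ = d·√n = 0.63 × √10 = 1.9922
Critical value for a one-sided test at α = 0.1: z_α = 1.282.
Power = Φ(δ − 1.282) = Φ(0.711) = 0.7614.
Type II error: β = 1 − power = 1 − 0.7614 = 0.2386.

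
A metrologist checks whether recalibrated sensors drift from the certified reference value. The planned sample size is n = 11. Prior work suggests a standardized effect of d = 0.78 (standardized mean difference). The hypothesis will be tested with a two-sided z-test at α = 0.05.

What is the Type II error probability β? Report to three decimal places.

β ≈ 0.265

Noncentrality parameter: δ = d·√n = 0.78 × √11 = 2.5870
Critical value for a two-sided test at α = 0.05: z_{α/2} = 1.960.
Power = Φ(δ − 1.960) + Φ(−δ − 1.960) = Φ(0.627) + Φ(-4.547) = 0.7347 + 0.0000 = 0.7347.
Type II error: β = 1 − power = 1 − 0.7347 = 0.2653.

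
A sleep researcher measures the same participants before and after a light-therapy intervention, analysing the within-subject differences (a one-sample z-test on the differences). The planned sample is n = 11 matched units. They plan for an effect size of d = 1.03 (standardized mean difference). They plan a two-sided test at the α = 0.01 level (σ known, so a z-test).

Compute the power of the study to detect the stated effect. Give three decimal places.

Noncentrality parameter: δ = d·√n = 1.03 × √11 = 3.4161
Two-sided α = 0.01 → critical value z_{0.005} = 2.576.
Power = Φ(δ − 2.576) + Φ(−δ − 2.576) = Φ(0.840) + Φ(-5.992) = 0.7996 + 0.0000 = 0.7996.

Power ≈ 0.800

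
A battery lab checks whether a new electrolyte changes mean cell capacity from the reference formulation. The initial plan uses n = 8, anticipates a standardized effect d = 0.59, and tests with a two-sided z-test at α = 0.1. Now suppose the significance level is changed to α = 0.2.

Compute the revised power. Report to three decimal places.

Power ≈ 0.652

δ = d·√n = 0.59 × √8 = 1.6688 (unchanged). New critical value: z_{0.1} = 1.282.
Revised power = Φ(δ − 1.282) + Φ(−δ − 1.282) = Φ(0.387) + Φ(-2.950) = 0.6507 + 0.0016 = 0.6523.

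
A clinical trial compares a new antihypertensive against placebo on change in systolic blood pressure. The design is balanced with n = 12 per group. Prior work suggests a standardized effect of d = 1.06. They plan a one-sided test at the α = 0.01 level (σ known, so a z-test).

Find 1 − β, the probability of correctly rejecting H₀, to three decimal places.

Power ≈ 0.606

Noncentrality parameter: δ = d·√(n/2) = 1.06 × √(12/2) = 2.5965
Critical value for a one-sided test at α = 0.01: z_α = 2.326.
Power = Φ(δ − 2.326) = Φ(0.270) = 0.6065.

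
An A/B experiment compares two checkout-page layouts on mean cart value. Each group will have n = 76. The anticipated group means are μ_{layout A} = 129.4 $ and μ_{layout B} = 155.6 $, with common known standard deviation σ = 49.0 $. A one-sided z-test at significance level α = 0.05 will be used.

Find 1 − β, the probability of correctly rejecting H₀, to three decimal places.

Power ≈ 0.951

Standardized effect: d = |μ_{layout A} − μ_{layout B}| / σ = |129.4 − 155.6| / 49.0 = 0.5347
Noncentrality parameter: δ = d·√(n/2) = 0.5347 × √(76/2) = 3.2961
One-sided α = 0.05 → critical value z_{0.05} = 1.645.
Power = P(Z > 1.645 − δ) = Φ(1.651) = 0.9507.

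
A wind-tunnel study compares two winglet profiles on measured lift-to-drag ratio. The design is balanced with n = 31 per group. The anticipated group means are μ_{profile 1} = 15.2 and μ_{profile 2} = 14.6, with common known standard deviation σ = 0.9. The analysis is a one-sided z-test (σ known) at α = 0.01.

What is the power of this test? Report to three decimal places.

Standardized effect: d = |μ_{profile 1} − μ_{profile 2}| / σ = |15.2 − 14.6| / 0.9 = 0.6667
Noncentrality parameter: δ = d·√(n/2) = 0.6667 × √(31/2) = 2.6247
One-sided α = 0.01 → critical value z_{0.01} = 2.326.
Power = Φ(δ − 2.326) = Φ(0.298) = 0.6173.

Power ≈ 0.617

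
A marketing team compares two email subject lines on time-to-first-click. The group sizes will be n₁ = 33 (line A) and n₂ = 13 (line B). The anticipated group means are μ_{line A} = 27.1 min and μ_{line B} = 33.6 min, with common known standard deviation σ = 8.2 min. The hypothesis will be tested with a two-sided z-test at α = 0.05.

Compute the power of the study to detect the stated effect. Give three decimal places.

Standardized effect: d = |μ_{line A} − μ_{line B}| / σ = |27.1 − 33.6| / 8.2 = 0.7927
Noncentrality parameter: δ = d / √(1/n₁ + 1/n₂) = 0.7927 / √(1/33 + 1/13) = 2.4207
Critical value for a two-sided test at α = 0.05: z_{α/2} = 1.960.
Power = Φ(δ − 1.960) + Φ(−δ − 1.960) = Φ(0.461) + Φ(-4.381) = 0.6775 + 0.0000 = 0.6775.

Power ≈ 0.678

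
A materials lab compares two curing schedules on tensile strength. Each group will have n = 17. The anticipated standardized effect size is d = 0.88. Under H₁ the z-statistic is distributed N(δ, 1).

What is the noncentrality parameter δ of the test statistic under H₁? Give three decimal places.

δ ≈ 2.566

δ = d·√(n/2) = 0.88 × √(17/2) = 2.5656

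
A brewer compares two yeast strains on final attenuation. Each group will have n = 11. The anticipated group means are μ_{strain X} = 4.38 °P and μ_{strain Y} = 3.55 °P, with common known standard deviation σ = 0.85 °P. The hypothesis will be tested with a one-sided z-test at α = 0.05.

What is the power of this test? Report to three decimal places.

Standardized effect: d = |μ_{strain X} − μ_{strain Y}| / σ = |4.38 − 3.55| / 0.85 = 0.9765
Noncentrality parameter: δ = d·√(n/2) = 0.9765 × √(11/2) = 2.2900
Critical value for a one-sided test at α = 0.05: z_α = 1.645.
Power = P(Z > 1.645 − δ) = Φ(0.645) = 0.7406.

Power ≈ 0.741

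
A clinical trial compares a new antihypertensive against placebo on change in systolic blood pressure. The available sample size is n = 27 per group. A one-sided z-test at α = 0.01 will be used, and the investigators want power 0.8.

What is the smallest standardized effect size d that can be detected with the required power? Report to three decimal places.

d ≈ 0.862

Need Φ(δ − 2.326) = 0.8, so δ = 2.326 + 0.842 = 3.168.
δ = d·√(n/2) ⇒ d = δ/√(n/2) = 3.168/√(27/2) = 0.8622.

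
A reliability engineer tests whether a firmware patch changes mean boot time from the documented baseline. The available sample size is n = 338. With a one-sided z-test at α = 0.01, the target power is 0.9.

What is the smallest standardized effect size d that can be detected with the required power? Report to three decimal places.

d ≈ 0.196

Need Φ(δ − 2.326) = 0.9, so δ = 2.326 + 1.282 = 3.608.
δ = d·√n ⇒ d = δ/√n = 3.608/√338 = 0.1962.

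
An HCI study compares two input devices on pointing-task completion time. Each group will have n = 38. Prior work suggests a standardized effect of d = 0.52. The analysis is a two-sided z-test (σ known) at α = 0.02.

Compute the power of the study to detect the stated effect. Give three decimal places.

Power ≈ 0.476

Noncentrality parameter: δ = d·√(n/2) = 0.52 × √(38/2) = 2.2666
Two-sided α = 0.02 → critical value z_{0.01} = 2.326.
Power = Φ(δ − 2.326) + Φ(−δ − 2.326) = Φ(-0.060) + Φ(-4.593) = 0.4762 + 0.0000 = 0.4762.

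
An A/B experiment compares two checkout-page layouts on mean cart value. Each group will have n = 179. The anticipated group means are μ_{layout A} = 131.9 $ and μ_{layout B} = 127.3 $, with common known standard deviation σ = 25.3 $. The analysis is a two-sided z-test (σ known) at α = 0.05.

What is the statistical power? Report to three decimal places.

Power ≈ 0.405

Standardized effect: d = |μ_{layout A} − μ_{layout B}| / σ = |131.9 − 127.3| / 25.3 = 0.1818
Noncentrality parameter: δ = d·√(n/2) = 0.1818 × √(179/2) = 1.7201
Two-sided α = 0.05 → critical value z_{0.025} = 1.960.
Power = Φ(δ − 1.960) + Φ(−δ − 1.960) = Φ(-0.240) + Φ(-3.680) = 0.4052 + 0.0001 = 0.4053.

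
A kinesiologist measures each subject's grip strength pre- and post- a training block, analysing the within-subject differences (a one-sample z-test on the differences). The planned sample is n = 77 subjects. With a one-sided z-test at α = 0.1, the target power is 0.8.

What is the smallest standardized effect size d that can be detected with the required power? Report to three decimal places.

d ≈ 0.242

Need Φ(δ − 1.282) = 0.8, so δ = 1.282 + 0.842 = 2.123.
δ = d·√n ⇒ d = δ/√n = 2.123/√77 = 0.2420.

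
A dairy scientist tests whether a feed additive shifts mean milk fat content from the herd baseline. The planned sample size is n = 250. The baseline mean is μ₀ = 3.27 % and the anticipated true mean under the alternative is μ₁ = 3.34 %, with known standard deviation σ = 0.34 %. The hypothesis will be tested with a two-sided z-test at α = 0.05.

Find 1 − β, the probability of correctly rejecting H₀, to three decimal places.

Power ≈ 0.902

Standardized effect: d = |μ₁ − μ₀| / σ = |3.34 − 3.27| / 0.34 = 0.2059
Noncentrality parameter: δ = d·√n = 0.2059 × √250 = 3.2553
Two-sided α = 0.05 → critical value z_{0.025} = 1.960.
Power = Φ(δ − 1.960) + Φ(−δ − 1.960) = Φ(1.295) + Φ(-5.215) = 0.9024 + 0.0000 = 0.9024.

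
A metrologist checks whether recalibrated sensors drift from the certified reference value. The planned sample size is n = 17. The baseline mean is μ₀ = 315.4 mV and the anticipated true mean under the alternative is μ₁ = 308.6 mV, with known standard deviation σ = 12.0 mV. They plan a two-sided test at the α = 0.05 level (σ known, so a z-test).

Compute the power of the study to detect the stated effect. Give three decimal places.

Standardized effect: d = |μ₁ − μ₀| / σ = |308.6 − 315.4| / 12.0 = 0.5667
Noncentrality parameter: δ = d·√n = 0.5667 × √17 = 2.3364
Critical value for a two-sided test at α = 0.05: z_{α/2} = 1.960.
Power = Φ(δ − 1.960) + Φ(−δ − 1.960) = Φ(0.376) + Φ(-4.296) = 0.6467 + 0.0000 = 0.6467.

Power ≈ 0.647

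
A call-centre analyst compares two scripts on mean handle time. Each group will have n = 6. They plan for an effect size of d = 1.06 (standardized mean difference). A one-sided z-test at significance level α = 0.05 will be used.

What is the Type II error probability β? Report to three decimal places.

β ≈ 0.424

Noncentrality parameter: δ = d·√(n/2) = 1.06 × √(6/2) = 1.8360
Critical value for a one-sided test at α = 0.05: z_α = 1.645.
Power = Φ(δ − 1.645) = Φ(0.191) = 0.5758.
Type II error: β = 1 − power = 1 − 0.5758 = 0.4242.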